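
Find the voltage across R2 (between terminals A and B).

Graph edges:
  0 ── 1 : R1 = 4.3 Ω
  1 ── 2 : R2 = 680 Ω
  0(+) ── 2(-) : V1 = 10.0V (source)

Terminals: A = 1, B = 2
R1 and R2 are in series across V1 (node 0 → node 1 → node 2), and the output A–B is taken across R2, so this is a voltage divider.
Series current: I = V1/(R1 + R2) = 10/(4.3 + 680) = 10/684.3 = 0.01461 A
V_R2 = I × R2 = V1 × R2/(R1 + R2) = 10 × 680/684.3 = 9.937 V

Final answer: 9.937 V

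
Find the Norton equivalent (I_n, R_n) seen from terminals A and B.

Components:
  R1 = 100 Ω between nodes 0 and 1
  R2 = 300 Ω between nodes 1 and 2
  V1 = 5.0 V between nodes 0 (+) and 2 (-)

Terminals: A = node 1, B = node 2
Find the Thévenin equivalent first; then I_n = V_th/R_th and R_n = R_th.
Step 1 — V_th is the open-circuit voltage V_A - V_B (nothing connected across the terminals).
Nodal analysis, taking node 2 as the 0 V reference.
Source V1 fixes V_0 = 5 V.
KCL at each unknown node (sum of currents leaving = 0; resistances in Ω):
  Node 1: (V_1 - 5)/100 + (V_1 - 0)/300 = 0
Collecting terms: 0.01333 × V_1 = 0.05  =>  V_1 = 3.75 V
V_th = V_1 - V_2 = 3.75 - 0 = 3.75 V
Step 2 — R_th: zero the source — replace V1 by a short circuit (node 2 merges into node 0) — and find the resistance seen between A (node 1) and B (node 0).
Reduce the network between node 1 (A) and node 0 (B) by series/parallel combination:
  Rp1 = R1 ‖ R2 (parallel, both between nodes 0 and 1) = 1/(1/100 + 1/300) = 75 Ω
R_th = 75 Ω
I_n = V_th/R_th = 3.75/75 = 0.05 A, and R_n = R_th = 75 Ω

Final answer: I_n = 0.05 A, R_n = 75 Ω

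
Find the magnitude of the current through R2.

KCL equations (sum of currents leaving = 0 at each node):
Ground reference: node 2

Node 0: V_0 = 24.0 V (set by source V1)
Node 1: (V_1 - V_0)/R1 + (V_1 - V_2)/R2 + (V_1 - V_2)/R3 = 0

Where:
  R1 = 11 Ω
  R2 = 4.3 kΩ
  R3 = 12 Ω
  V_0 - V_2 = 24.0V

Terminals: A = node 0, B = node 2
Nodal analysis, taking node 2 as the 0 V reference.
Source V1 fixes V_0 = 24 V.
KCL at each unknown node (sum of currents leaving = 0; resistances in Ω):
  Node 1: (V_1 - 24)/11 + (V_1 - 0)/4300 + (V_1 - 0)/12 = 0
Collecting terms: 0.1745 × V_1 = 2.182  =>  V_1 = 12.51 V
I_R2 = (V_1 - V_2)/R2 = (12.51 - 0)/4300 = 0.002908 A
|I_R2| = 0.002908 A

Final answer: |I_R2| = 0.002908 A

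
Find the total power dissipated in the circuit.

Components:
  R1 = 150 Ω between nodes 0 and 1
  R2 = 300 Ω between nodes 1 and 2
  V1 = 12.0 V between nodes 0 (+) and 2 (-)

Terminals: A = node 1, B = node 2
Nodal analysis, taking node 2 as the 0 V reference.
Source V1 fixes V_0 = 12 V.
KCL at each unknown node (sum of currents leaving = 0; resistances in Ω):
  Node 1: (V_1 - 12)/150 + (V_1 - 0)/300 = 0
Collecting terms: 0.01 × V_1 = 0.08  =>  V_1 = 8 V
Power in each resistor, P = (ΔV)²/R:
  P_R1 = (12 - 8)²/150 = 0.1067 W
  P_R2 = (8 - 0)²/300 = 0.2133 W
P_total = P_R1 + P_R2 = 0.32 W

Final answer: 0.32 W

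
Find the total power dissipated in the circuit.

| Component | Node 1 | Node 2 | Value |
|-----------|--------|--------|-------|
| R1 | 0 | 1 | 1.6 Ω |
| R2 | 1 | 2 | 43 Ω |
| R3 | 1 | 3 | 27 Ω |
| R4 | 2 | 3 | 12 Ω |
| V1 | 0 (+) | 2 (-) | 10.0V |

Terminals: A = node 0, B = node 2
Nodal analysis, taking node 2 as the 0 V reference.
Source V1 fixes V_0 = 10 V.
KCL at each unknown node (sum of currents leaving = 0; resistances in Ω):
  Node 1: (V_1 - 10)/1.6 + (V_1 - 0)/43 + (V_1 - V_3)/27 = 0
  Node 3: (V_3 - V_1)/27 + (V_3 - 0)/12 = 0
Collecting terms (coefficients in siemens):
  0.6853·V_1 - 0.03704·V_3 = 6.25
  0.1204·V_3 - 0.03704·V_1 = 0
Determinant D = (0.6853)(0.1204) - (-0.03704)(-0.03704) = 0.08112
V_1 = [(6.25)(0.1204) - (-0.03704)(0)]/D = 9.274 V
V_3 = [(0.6853)(0) - (6.25)(-0.03704)]/D = 2.854 V
Power in each resistor, P = (ΔV)²/R:
  P_R1 = (10 - 9.274)²/1.6 = 0.329 W
  P_R2 = (9.274 - 0)²/43 = 2 W
  P_R3 = (9.274 - 2.854)²/27 = 1.527 W
  P_R4 = (0 - 2.854)²/12 = 0.6786 W
P_total = P_R1 + P_R2 + P_R3 + P_R4 = 4.535 W

Final answer: 4.535 W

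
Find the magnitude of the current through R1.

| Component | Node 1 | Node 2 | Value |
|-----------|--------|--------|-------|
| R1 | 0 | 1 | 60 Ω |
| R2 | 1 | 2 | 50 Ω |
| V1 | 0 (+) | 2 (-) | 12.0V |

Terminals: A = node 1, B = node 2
Nodal analysis, taking node 2 as the 0 V reference.
Source V1 fixes V_0 = 12 V.
KCL at each unknown node (sum of currents leaving = 0; resistances in Ω):
  Node 1: (V_1 - 12)/60 + (V_1 - 0)/50 = 0
Collecting terms: 0.03667 × V_1 = 0.2  =>  V_1 = 5.455 V
I_R1 = (V_0 - V_1)/R1 = (12 - 5.455)/60 = 0.1091 A
|I_R1| = 0.1091 A

Final answer: |I_R1| = 0.1091 A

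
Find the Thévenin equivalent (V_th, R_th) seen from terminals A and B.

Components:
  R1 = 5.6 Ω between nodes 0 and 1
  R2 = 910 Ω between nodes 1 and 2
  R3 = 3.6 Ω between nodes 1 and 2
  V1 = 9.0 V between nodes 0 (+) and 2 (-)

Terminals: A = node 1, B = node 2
Step 1 — V_th is the open-circuit voltage V_A - V_B (nothing connected across the terminals).
Nodal analysis, taking node 2 as the 0 V reference.
Source V1 fixes V_0 = 9 V.
KCL at each unknown node (sum of currents leaving = 0; resistances in Ω):
  Node 1: (V_1 - 9)/5.6 + (V_1 - 0)/910 + (V_1 - 0)/3.6 = 0
Collecting terms: 0.4574 × V_1 = 1.607  =>  V_1 = 3.513 V
V_th = V_1 - V_2 = 3.513 - 0 = 3.513 V
Step 2 — R_th: zero the source — replace V1 by a short circuit (node 2 merges into node 0) — and find the resistance seen between A (node 1) and B (node 0).
Reduce the network between node 1 (A) and node 0 (B) by series/parallel combination:
  Rp1 = R1 ‖ R2 ‖ R3 (parallel, all between nodes 0 and 1) = 1/(1/5.6 + 1/910 + 1/3.6) = 2.186 Ω
R_th = 2.186 Ω

Final answer: V_th = 3.513 V, R_th = 2.186 Ω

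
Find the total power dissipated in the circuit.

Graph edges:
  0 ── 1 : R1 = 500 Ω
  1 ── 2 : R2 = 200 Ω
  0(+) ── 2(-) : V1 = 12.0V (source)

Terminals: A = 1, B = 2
Nodal analysis, taking node 2 as the 0 V reference.
Source V1 fixes V_0 = 12 V.
KCL at each unknown node (sum of currents leaving = 0; resistances in Ω):
  Node 1: (V_1 - 12)/500 + (V_1 - 0)/200 = 0
Collecting terms: 0.007 × V_1 = 0.024  =>  V_1 = 3.429 V
Power in each resistor, P = (ΔV)²/R:
  P_R1 = (12 - 3.429)²/500 = 0.1469 W
  P_R2 = (3.429 - 0)²/200 = 0.05878 W
P_total = P_R1 + P_R2 = 0.2057 W

Final answer: 0.2057 W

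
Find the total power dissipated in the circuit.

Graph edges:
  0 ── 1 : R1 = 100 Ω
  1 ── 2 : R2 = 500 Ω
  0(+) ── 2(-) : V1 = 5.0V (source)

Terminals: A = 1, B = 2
Nodal analysis, taking node 2 as the 0 V reference.
Source V1 fixes V_0 = 5 V.
KCL at each unknown node (sum of currents leaving = 0; resistances in Ω):
  Node 1: (V_1 - 5)/100 + (V_1 - 0)/500 = 0
Collecting terms: 0.012 × V_1 = 0.05  =>  V_1 = 4.167 V
Power in each resistor, P = (ΔV)²/R:
  P_R1 = (5 - 4.167)²/100 = 0.006944 W
  P_R2 = (4.167 - 0)²/500 = 0.03472 W
P_total = P_R1 + P_R2 = 0.04167 W

Final answer: 0.04167 W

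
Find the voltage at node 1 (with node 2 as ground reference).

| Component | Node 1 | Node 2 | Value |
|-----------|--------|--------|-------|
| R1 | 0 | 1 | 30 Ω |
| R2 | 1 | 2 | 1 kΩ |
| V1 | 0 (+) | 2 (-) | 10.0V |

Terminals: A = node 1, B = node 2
Nodal analysis, taking node 2 as the 0 V reference.
Source V1 fixes V_0 = 10 V.
KCL at each unknown node (sum of currents leaving = 0; resistances in Ω):
  Node 1: (V_1 - 10)/30 + (V_1 - 0)/1000 = 0
Collecting terms: 0.03433 × V_1 = 0.3333  =>  V_1 = 9.709 V
The requested potential is V_1 = 9.709 V.

Final answer: V_1 = 9.709 V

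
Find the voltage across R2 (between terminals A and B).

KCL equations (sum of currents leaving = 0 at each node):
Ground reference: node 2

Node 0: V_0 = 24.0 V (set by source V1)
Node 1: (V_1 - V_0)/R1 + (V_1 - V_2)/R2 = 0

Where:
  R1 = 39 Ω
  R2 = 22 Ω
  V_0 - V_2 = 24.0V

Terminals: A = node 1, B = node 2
R1 and R2 are in series across V1 (node 0 → node 1 → node 2), and the output A–B is taken across R2, so this is a voltage divider.
Series current: I = V1/(R1 + R2) = 24/(39 + 22) = 24/61 = 0.3934 A
V_R2 = I × R2 = V1 × R2/(R1 + R2) = 24 × 22/61 = 8.656 V

Final answer: 8.656 V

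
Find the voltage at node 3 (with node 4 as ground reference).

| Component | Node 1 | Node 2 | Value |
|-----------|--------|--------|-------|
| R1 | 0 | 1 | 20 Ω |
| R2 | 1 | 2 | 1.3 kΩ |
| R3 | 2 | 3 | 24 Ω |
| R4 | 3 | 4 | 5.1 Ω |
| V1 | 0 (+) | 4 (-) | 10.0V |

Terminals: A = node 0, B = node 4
Nodal analysis, taking node 4 as the 0 V reference.
Source V1 fixes V_0 = 10 V.
KCL at each unknown node (sum of currents leaving = 0; resistances in Ω):
  Node 1: (V_1 - 10)/20 + (V_1 - V_2)/1300 = 0
  Node 2: (V_2 - V_1)/1300 + (V_2 - V_3)/24 = 0
  Node 3: (V_3 - V_2)/24 + (V_3 - 0)/5.1 = 0
Collecting terms (coefficients in siemens):
  0.05077·V_1 - 0.0007692·V_2 = 0.5
  0.04244·V_2 - 0.0007692·V_1 - 0.04167·V_3 = 0
  0.2377·V_3 - 0.04167·V_2 = 0
Solving these 3 simultaneous equations (Gaussian elimination) gives:
  V_1 = 9.852 V, V_2 = 0.2157 V, V_3 = 0.0378 V
The requested potential is V_3 = 0.0378 V.

Final answer: V_3 = 0.0378 V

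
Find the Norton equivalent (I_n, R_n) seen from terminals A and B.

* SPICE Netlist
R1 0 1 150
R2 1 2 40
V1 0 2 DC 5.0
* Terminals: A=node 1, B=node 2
Find the Thévenin equivalent first; then I_n = V_th/R_th and R_n = R_th.
Step 1 — V_th is the open-circuit voltage V_A - V_B (nothing connected across the terminals).
Nodal analysis, taking node 2 as the 0 V reference.
Source V1 fixes V_0 = 5 V.
KCL at each unknown node (sum of currents leaving = 0; resistances in Ω):
  Node 1: (V_1 - 5)/150 + (V_1 - 0)/40 = 0
Collecting terms: 0.03167 × V_1 = 0.03333  =>  V_1 = 1.053 V
V_th = V_1 - V_2 = 1.053 - 0 = 1.053 V
Step 2 — R_th: zero the source — replace V1 by a short circuit (node 2 merges into node 0) — and find the resistance seen between A (node 1) and B (node 0).
Reduce the network between node 1 (A) and node 0 (B) by series/parallel combination:
  Rp1 = R1 ‖ R2 (parallel, both between nodes 0 and 1) = 1/(1/150 + 1/40) = 31.58 Ω
R_th = 31.58 Ω
I_n = V_th/R_th = 1.053/31.58 = 0.03333 A, and R_n = R_th = 31.58 Ω

Final answer: I_n = 0.03333 A, R_n = 31.58 Ω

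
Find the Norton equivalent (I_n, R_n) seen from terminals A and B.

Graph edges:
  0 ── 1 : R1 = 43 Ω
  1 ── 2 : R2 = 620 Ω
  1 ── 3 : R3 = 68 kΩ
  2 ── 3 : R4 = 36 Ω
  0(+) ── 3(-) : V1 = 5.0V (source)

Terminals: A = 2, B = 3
Find the Thévenin equivalent first; then I_n = V_th/R_th and R_n = R_th.
Step 1 — V_th is the open-circuit voltage V_A - V_B (nothing connected across the terminals).
Nodal analysis, taking node 3 as the 0 V reference.
Source V1 fixes V_0 = 5 V.
KCL at each unknown node (sum of currents leaving = 0; resistances in Ω):
  Node 1: (V_1 - 5)/43 + (V_1 - V_2)/620 + (V_1 - 0)/68000 = 0
  Node 2: (V_2 - V_1)/620 + (V_2 - 0)/36 = 0
Collecting terms (coefficients in siemens):
  0.02488·V_1 - 0.001613·V_2 = 0.1163
  0.02939·V_2 - 0.001613·V_1 = 0
Determinant D = (0.02488)(0.02939) - (-0.001613)(-0.001613) = 0.0007287
V_1 = [(0.1163)(0.02939) - (-0.001613)(0)]/D = 4.69 V
V_2 = [(0.02488)(0) - (0.1163)(-0.001613)]/D = 0.2574 V
V_th = V_2 - V_3 = 0.2574 - 0 = 0.2574 V
Step 2 — R_th: zero the source — replace V1 by a short circuit (node 3 merges into node 0) — and find the resistance seen between A (node 2) and B (node 0).
Reduce the network between node 2 (A) and node 0 (B) by series/parallel combination:
  Rp1 = R1 ‖ R3 (parallel, both between nodes 0 and 1) = 1/(1/43 + 1/68000) = 42.97 Ω
  Rs1 = R2 + Rp1 (series, joined only at node 1) = 620 + 42.97 = 663 Ω
  Rp2 = R4 ‖ Rs1 (parallel, both between nodes 0 and 2) = 1/(1/36 + 1/663) = 34.15 Ω
R_th = 34.15 Ω
I_n = V_th/R_th = 0.2574/34.15 = 0.007537 A, and R_n = R_th = 34.15 Ω

Final answer: I_n = 0.007537 A, R_n = 34.15 Ω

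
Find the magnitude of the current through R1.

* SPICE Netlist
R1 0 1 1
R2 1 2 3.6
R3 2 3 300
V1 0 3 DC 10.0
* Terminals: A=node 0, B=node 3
Nodal analysis, taking node 3 as the 0 V reference.
Source V1 fixes V_0 = 10 V.
KCL at each unknown node (sum of currents leaving = 0; resistances in Ω):
  Node 1: (V_1 - 10)/1 + (V_1 - V_2)/3.6 = 0
  Node 2: (V_2 - V_1)/3.6 + (V_2 - 0)/300 = 0
Collecting terms (coefficients in siemens):
  1.278·V_1 - 0.2778·V_2 = 10
  0.2811·V_2 - 0.2778·V_1 = 0
Determinant D = (1.278)(0.2811) - (-0.2778)(-0.2778) = 0.282
V_1 = [(10)(0.2811) - (-0.2778)(0)]/D = 9.967 V
V_2 = [(1.278)(0) - (10)(-0.2778)]/D = 9.849 V
I_R1 = (V_0 - V_1)/R1 = (10 - 9.967)/1 = 0.03283 A
|I_R1| = 0.03283 A

Final answer: |I_R1| = 0.03283 A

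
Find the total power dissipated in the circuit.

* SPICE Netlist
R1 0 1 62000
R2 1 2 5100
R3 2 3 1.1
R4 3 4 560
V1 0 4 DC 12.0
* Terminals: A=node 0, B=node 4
Nodal analysis, taking node 4 as the 0 V reference.
Source V1 fixes V_0 = 12 V.
KCL at each unknown node (sum of currents leaving = 0; resistances in Ω):
  Node 1: (V_1 - 12)/62000 + (V_1 - V_2)/5100 = 0
  Node 2: (V_2 - V_1)/5100 + (V_2 - V_3)/1.1 = 0
  Node 3: (V_3 - V_2)/1.1 + (V_3 - 0)/560 = 0
Collecting terms (coefficients in siemens):
  0.0002122·V_1 - 0.0001961·V_2 = 0.0001935
  0.9093·V_2 - 0.0001961·V_1 - 0.9091·V_3 = 0
  0.9109·V_3 - 0.9091·V_2 = 0
Solving these 3 simultaneous equations (Gaussian elimination) gives:
  V_1 = 1.004 V, V_2 = 0.09951 V, V_3 = 0.09932 V
Power in each resistor, P = (ΔV)²/R:
  P_R1 = (12 - 1.004)²/62000 = 0.00195 W
  P_R2 = (1.004 - 0.09951)²/5100 = 0.0001604 W
  P_R3 = (0.09951 - 0.09932)²/1.1 = 0.0000000346 W
  P_R4 = (0.09932 - 0)²/560 = 0.00001761 W
P_total = P_R1 + P_R2 + P_R3 + P_R4 = 0.002128 W

Final answer: 0.002128 W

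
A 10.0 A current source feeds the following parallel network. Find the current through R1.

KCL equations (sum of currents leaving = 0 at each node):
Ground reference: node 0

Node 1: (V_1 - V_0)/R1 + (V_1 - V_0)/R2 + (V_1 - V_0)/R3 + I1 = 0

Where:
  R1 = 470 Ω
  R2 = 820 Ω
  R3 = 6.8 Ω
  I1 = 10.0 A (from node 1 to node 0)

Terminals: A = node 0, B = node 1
All resistors sit directly between nodes 0 and 1, so they are in parallel and share one voltage V; the full source current 10 A splits among them.
1/R_par = 1/470 + 1/820 + 1/6.8 = 0.1504 S  =>  R_par = 6.649 Ω
V = I × R_par = 10 × 6.649 = 66.49 V
I_R1 = V/R1 = 66.49/470 = 0.1415 A

Final answer: 0.1415 A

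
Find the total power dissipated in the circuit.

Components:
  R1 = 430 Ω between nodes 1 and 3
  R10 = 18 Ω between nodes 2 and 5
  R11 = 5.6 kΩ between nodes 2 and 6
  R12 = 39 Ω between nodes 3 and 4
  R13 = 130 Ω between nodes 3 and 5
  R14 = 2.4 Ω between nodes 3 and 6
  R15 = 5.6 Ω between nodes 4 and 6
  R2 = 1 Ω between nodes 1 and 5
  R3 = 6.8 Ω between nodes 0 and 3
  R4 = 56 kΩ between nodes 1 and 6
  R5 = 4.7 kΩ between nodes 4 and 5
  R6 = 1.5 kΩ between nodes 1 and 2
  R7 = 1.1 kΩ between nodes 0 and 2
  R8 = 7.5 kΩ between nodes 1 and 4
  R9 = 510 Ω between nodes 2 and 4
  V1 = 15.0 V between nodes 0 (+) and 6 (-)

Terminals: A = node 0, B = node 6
Nodal analysis, taking node 6 as the 0 V reference.
Source V1 fixes V_0 = 15 V.
KCL at each unknown node (sum of currents leaving = 0; resistances in Ω):
  Node 1: (V_1 - V_3)/430 + (V_1 - V_5)/1 + (V_1 - 0)/56000 + (V_1 - V_2)/1500 + (V_1 - V_4)/7500 = 0
  Node 2: (V_2 - V_1)/1500 + (V_2 - 15)/1100 + (V_2 - V_4)/510 + (V_2 - V_5)/18 + (V_2 - 0)/5600 = 0
  Node 3: (V_3 - V_1)/430 + (V_3 - 15)/6.8 + (V_3 - V_4)/39 + (V_3 - V_5)/130 + (V_3 - 0)/2.4 = 0
  Node 4: (V_4 - V_5)/4700 + (V_4 - V_1)/7500 + (V_4 - V_2)/510 + (V_4 - V_3)/39 + (V_4 - 0)/5.6 = 0
  Node 5: (V_5 - V_1)/1 + (V_5 - V_4)/4700 + (V_5 - V_2)/18 + (V_5 - V_3)/130 = 0
Collecting terms (coefficients in siemens):
  1.003·V_1 - 0.0006667·V_2 - 0.002326·V_3 - 0.0001333·V_4 - 1·V_5 = 0
  0.05927·V_2 - 0.0006667·V_1 - 0.001961·V_4 - 0.05556·V_5 = 0.01364
  0.5994·V_3 - 0.002326·V_1 - 0.02564·V_4 - 0.007692·V_5 = 2.206
  0.2065·V_4 - 0.0001333·V_1 - 0.001961·V_2 - 0.02564·V_3 - 0.0002128·V_5 = 0
  1.063·V_5 - 1·V_1 - 0.05556·V_2 - 0.007692·V_3 - 0.0002128·V_4 = 0
Solving these 5 simultaneous equations (Gaussian elimination) gives:
  V_1 = 3.902 V, V_2 = 3.949 V, V_3 = 3.767 V, V_4 = 0.5118 V
  V_5 = 3.903 V
Power in each resistor, P = (ΔV)²/R:
  P_R1 = (3.902 - 3.767)²/430 = 0.00004231 W
  P_R2 = (3.902 - 3.903)²/1 = 0.0000006465 W
  P_R3 = (15 - 3.767)²/6.8 = 18.55 W
  P_R4 = (3.902 - 0)²/56000 = 0.0002719 W
  P_R5 = (0.5118 - 3.903)²/4700 = 0.002447 W
  P_R6 = (3.902 - 3.949)²/1500 = 0.000001476 W
  P_R7 = (15 - 3.949)²/1100 = 0.111 W
  P_R8 = (3.902 - 0.5118)²/7500 = 0.001533 W
  P_R9 = (3.949 - 0.5118)²/510 = 0.02317 W
  P_R10 = (3.949 - 3.903)²/18 = 0.0001188 W
  P_R11 = (3.949 - 0)²/5600 = 0.002785 W
  P_R12 = (3.767 - 0.5118)²/39 = 0.2718 W
  P_R13 = (3.767 - 3.903)²/130 = 0.0001416 W
  P_R14 = (3.767 - 0)²/2.4 = 5.914 W
  P_R15 = (0.5118 - 0)²/5.6 = 0.04677 W
P_total = P_R1 + P_R2 + P_R3 + P_R4 + P_R5 + P_R6 + P_R7 + P_R8 + P_R9 + P_R10 + P_R11 + P_R12 + P_R13 + P_R14 + P_R15 = 24.93 W

Final answer: 24.93 W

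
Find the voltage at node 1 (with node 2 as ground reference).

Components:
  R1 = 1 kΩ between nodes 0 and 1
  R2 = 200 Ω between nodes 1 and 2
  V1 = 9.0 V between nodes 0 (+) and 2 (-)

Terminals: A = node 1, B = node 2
Nodal analysis, taking node 2 as the 0 V reference.
Source V1 fixes V_0 = 9 V.
KCL at each unknown node (sum of currents leaving = 0; resistances in Ω):
  Node 1: (V_1 - 9)/1000 + (V_1 - 0)/200 = 0
Collecting terms: 0.006 × V_1 = 0.009  =>  V_1 = 1.5 V
The requested potential is V_1 = 1.5 V.

Final answer: V_1 = 1.5 V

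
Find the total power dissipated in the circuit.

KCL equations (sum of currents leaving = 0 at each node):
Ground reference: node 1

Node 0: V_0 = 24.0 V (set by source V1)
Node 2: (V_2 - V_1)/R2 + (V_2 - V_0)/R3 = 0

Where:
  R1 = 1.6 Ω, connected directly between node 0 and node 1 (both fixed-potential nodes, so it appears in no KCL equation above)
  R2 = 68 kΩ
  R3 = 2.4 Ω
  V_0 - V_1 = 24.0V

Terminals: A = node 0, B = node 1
Nodal analysis, taking node 1 as the 0 V reference.
Source V1 fixes V_0 = 24 V.
KCL at each unknown node (sum of currents leaving = 0; resistances in Ω):
  Node 2: (V_2 - 0)/68000 + (V_2 - 24)/2.4 = 0
Collecting terms: 0.4167 × V_2 = 10  =>  V_2 = 24 V
Power in each resistor, P = (ΔV)²/R:
  P_R1 = (24 - 0)²/1.6 = 360 W
  P_R2 = (0 - 24)²/68000 = 0.00847 W
  P_R3 = (24 - 24)²/2.4 = 0.0000002989 W
P_total = P_R1 + P_R2 + P_R3 = 360 W

Final answer: 360 W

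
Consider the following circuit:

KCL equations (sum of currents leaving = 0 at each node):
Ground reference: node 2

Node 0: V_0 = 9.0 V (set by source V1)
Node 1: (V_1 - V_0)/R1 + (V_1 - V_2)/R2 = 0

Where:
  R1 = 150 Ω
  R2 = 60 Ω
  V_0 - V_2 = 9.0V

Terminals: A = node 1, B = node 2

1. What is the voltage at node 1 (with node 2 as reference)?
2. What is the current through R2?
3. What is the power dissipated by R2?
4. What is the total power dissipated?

Nodal analysis, taking node 2 as the 0 V reference.
Source V1 fixes V_0 = 9 V.
KCL at each unknown node (sum of currents leaving = 0; resistances in Ω):
  Node 1: (V_1 - 9)/150 + (V_1 - 0)/60 = 0
Collecting terms: 0.02333 × V_1 = 0.06  =>  V_1 = 2.571 V
Part 1:
  Read off the nodal solution: V_1 = 2.571 V
Part 2:
  I_R2 = (V_1 - V_2)/R2 = (2.571 - 0)/60 = 0.04286 A
  Magnitude: I_R2 = 0.04286 A
Part 3:
  I_R2 = (V_1 - V_2)/R2 = (2.571 - 0)/60 = 0.04286 A
  P_R2 = I_R2² × R2 = (0.04286)² × 60 = 0.1102 W
Part 4:
  Power in each resistor, P = (ΔV)²/R:
    P_R1 = (9 - 2.571)²/150 = 0.2755 W
    P_R2 = (2.571 - 0)²/60 = 0.1102 W
  P_total = P_R1 + P_R2 = 0.3857 W

Final answers:
1. V_1 = 2.571 V
2. I_R2 = 0.04286 A
3. P_R2 = 0.1102 W
4. P_total = 0.3857 W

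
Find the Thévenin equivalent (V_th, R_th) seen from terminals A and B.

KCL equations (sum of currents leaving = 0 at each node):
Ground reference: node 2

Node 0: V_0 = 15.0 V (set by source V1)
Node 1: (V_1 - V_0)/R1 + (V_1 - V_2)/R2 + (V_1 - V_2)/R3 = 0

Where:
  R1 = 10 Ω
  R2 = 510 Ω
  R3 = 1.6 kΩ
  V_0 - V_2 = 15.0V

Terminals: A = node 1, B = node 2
Step 1 — V_th is the open-circuit voltage V_A - V_B (nothing connected across the terminals).
Nodal analysis, taking node 2 as the 0 V reference.
Source V1 fixes V_0 = 15 V.
KCL at each unknown node (sum of currents leaving = 0; resistances in Ω):
  Node 1: (V_1 - 15)/10 + (V_1 - 0)/510 + (V_1 - 0)/1600 = 0
Collecting terms: 0.1026 × V_1 = 1.5  =>  V_1 = 14.62 V
V_th = V_1 - V_2 = 14.62 - 0 = 14.62 V
Step 2 — R_th: zero the source — replace V1 by a short circuit (node 2 merges into node 0) — and find the resistance seen between A (node 1) and B (node 0).
Reduce the network between node 1 (A) and node 0 (B) by series/parallel combination:
  Rp1 = R1 ‖ R2 ‖ R3 (parallel, all between nodes 0 and 1) = 1/(1/10 + 1/510 + 1/1600) = 9.748 Ω
R_th = 9.748 Ω

Final answer: V_th = 14.62 V, R_th = 9.748 Ω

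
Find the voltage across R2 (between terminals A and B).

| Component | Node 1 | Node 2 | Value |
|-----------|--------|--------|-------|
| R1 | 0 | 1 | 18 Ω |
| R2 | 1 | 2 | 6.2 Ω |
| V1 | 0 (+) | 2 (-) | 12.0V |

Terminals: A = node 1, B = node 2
R1 and R2 are in series across V1 (node 0 → node 1 → node 2), and the output A–B is taken across R2, so this is a voltage divider.
Series current: I = V1/(R1 + R2) = 12/(18 + 6.2) = 12/24.2 = 0.4959 A
V_R2 = I × R2 = V1 × R2/(R1 + R2) = 12 × 6.2/24.2 = 3.074 V

Final answer: 3.074 V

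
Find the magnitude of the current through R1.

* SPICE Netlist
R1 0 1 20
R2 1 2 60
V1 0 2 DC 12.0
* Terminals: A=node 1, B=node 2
Nodal analysis, taking node 2 as the 0 V reference.
Source V1 fixes V_0 = 12 V.
KCL at each unknown node (sum of currents leaving = 0; resistances in Ω):
  Node 1: (V_1 - 12)/20 + (V_1 - 0)/60 = 0
Collecting terms: 0.06667 × V_1 = 0.6  =>  V_1 = 9 V
I_R1 = (V_0 - V_1)/R1 = (12 - 9)/20 = 0.15 A
|I_R1| = 0.15 A

Final answer: |I_R1| = 0.15 A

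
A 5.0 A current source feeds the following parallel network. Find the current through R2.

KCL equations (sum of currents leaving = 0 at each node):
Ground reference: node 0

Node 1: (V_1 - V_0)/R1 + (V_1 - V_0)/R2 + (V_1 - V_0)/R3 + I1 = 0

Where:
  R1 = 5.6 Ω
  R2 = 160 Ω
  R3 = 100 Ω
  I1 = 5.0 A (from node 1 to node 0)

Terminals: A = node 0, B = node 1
All resistors sit directly between nodes 0 and 1, so they are in parallel and share one voltage V; the full source current 5 A splits among them.
1/R_par = 1/5.6 + 1/160 + 1/100 = 0.1948 S  =>  R_par = 5.133 Ω
V = I × R_par = 5 × 5.133 = 25.66 V
I_R2 = V/R2 = 25.66/160 = 0.1604 A

Final answer: 0.1604 A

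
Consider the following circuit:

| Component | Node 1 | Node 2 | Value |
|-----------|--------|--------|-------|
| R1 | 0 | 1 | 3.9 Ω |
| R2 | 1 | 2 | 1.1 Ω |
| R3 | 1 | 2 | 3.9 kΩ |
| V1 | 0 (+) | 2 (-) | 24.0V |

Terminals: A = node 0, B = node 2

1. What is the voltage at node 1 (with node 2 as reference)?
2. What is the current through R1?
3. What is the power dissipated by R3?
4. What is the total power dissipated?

Nodal analysis, taking node 2 as the 0 V reference.
Source V1 fixes V_0 = 24 V.
KCL at each unknown node (sum of currents leaving = 0; resistances in Ω):
  Node 1: (V_1 - 24)/3.9 + (V_1 - 0)/1.1 + (V_1 - 0)/3900 = 0
Collecting terms: 1.166 × V_1 = 6.154  =>  V_1 = 5.279 V
Part 1:
  Read off the nodal solution: V_1 = 5.279 V
Part 2:
  I_R1 = (V_0 - V_1)/R1 = (24 - 5.279)/3.9 = 4.8 A
  Magnitude: I_R1 = 4.8 A
Part 3:
  I_R3 = (V_1 - V_2)/R3 = (5.279 - 0)/3900 = 0.001354 A
  P_R3 = I_R3² × R3 = (0.001354)² × 3900 = 0.007145 W
Part 4:
  Power in each resistor, P = (ΔV)²/R:
    P_R1 = (24 - 5.279)²/3.9 = 89.87 W
    P_R2 = (5.279 - 0)²/1.1 = 25.33 W
    P_R3 = (5.279 - 0)²/3900 = 0.007145 W
  P_total = P_R1 + P_R2 + P_R3 = 115.2 W

Final answers:
1. V_1 = 5.279 V
2. I_R1 = 4.8 A
3. P_R3 = 0.007145 W
4. P_total = 115.2 W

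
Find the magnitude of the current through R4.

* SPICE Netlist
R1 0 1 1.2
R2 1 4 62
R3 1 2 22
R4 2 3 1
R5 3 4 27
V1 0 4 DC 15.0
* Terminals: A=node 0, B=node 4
Nodal analysis, taking node 4 as the 0 V reference.
Source V1 fixes V_0 = 15 V.
KCL at each unknown node (sum of currents leaving = 0; resistances in Ω):
  Node 1: (V_1 - 15)/1.2 + (V_1 - 0)/62 + (V_1 - V_2)/22 = 0
  Node 2: (V_2 - V_1)/22 + (V_2 - V_3)/1 = 0
  Node 3: (V_3 - V_2)/1 + (V_3 - 0)/27 = 0
Collecting terms (coefficients in siemens):
  0.8949·V_1 - 0.04545·V_2 = 12.5
  1.045·V_2 - 0.04545·V_1 - 1·V_3 = 0
  1.037·V_3 - 1·V_2 = 0
Solving these 3 simultaneous equations (Gaussian elimination) gives:
  V_1 = 14.38 V, V_2 = 8.051 V, V_3 = 7.763 V
I_R4 = (V_2 - V_3)/R4 = (8.051 - 7.763)/1 = 0.2875 A
|I_R4| = 0.2875 A

Final answer: |I_R4| = 0.2875 A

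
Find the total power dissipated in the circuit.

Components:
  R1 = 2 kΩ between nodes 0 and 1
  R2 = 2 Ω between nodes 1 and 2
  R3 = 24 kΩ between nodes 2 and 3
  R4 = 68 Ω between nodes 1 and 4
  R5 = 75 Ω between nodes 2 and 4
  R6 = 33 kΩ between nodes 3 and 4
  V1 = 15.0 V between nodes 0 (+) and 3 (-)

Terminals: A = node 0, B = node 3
Nodal analysis, taking node 3 as the 0 V reference.
Source V1 fixes V_0 = 15 V.
KCL at each unknown node (sum of currents leaving = 0; resistances in Ω):
  Node 1: (V_1 - 15)/2000 + (V_1 - V_2)/2 + (V_1 - V_4)/68 = 0
  Node 2: (V_2 - V_1)/2 + (V_2 - 0)/24000 + (V_2 - V_4)/75 = 0
  Node 4: (V_4 - V_1)/68 + (V_4 - V_2)/75 + (V_4 - 0)/33000 = 0
Collecting terms (coefficients in siemens):
  0.5152·V_1 - 0.5·V_2 - 0.01471·V_4 = 0.0075
  0.5134·V_2 - 0.5·V_1 - 0.01333·V_4 = 0
  0.02807·V_4 - 0.01471·V_1 - 0.01333·V_2 = 0
Solving these 3 simultaneous equations (Gaussian elimination) gives:
  V_1 = 13.11 V, V_2 = 13.11 V, V_4 = 13.1 V
Power in each resistor, P = (ΔV)²/R:
  P_R1 = (15 - 13.11)²/2000 = 0.001779 W
  P_R2 = (13.11 - 13.11)²/2 = 0.000001051 W
  P_R3 = (13.11 - 0)²/24000 = 0.007164 W
  P_R4 = (13.11 - 13.1)²/68 = 0.000003241 W
  P_R5 = (13.11 - 13.1)²/75 = 0.000002393 W
  P_R6 = (0 - 13.1)²/33000 = 0.005199 W
P_total = P_R1 + P_R2 + P_R3 + P_R4 + P_R5 + P_R6 = 0.01415 W

Final answer: 0.01415 W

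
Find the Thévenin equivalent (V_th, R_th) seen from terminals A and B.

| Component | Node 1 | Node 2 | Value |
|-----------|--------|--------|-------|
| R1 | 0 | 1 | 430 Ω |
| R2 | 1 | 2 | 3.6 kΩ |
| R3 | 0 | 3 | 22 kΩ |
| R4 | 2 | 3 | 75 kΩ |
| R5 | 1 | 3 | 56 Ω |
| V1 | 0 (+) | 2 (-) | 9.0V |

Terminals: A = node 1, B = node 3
Step 1 — V_th is the open-circuit voltage V_A - V_B (nothing connected across the terminals).
Nodal analysis, taking node 2 as the 0 V reference.
Source V1 fixes V_0 = 9 V.
KCL at each unknown node (sum of currents leaving = 0; resistances in Ω):
  Node 1: (V_1 - 9)/430 + (V_1 - 0)/3600 + (V_1 - V_3)/56 = 0
  Node 3: (V_3 - 9)/22000 + (V_3 - 0)/75000 + (V_3 - V_1)/56 = 0
Collecting terms (coefficients in siemens):
  0.02046·V_1 - 0.01786·V_3 = 0.02093
  0.01792·V_3 - 0.01786·V_1 = 0.0004091
Determinant D = (0.02046)(0.01792) - (-0.01786)(-0.01786) = 0.00004769
V_1 = [(0.02093)(0.01792) - (-0.01786)(0.0004091)]/D = 8.016 V
V_3 = [(0.02046)(0.0004091) - (0.02093)(-0.01786)]/D = 8.012 V
V_th = V_1 - V_3 = 8.016 - 8.012 = 0.003469 V
Step 2 — R_th: zero the source — replace V1 by a short circuit (node 2 merges into node 0) — and find the resistance seen between A (node 1) and B (node 3).
Reduce the network between node 1 (A) and node 3 (B) by series/parallel combination:
  Rp1 = R1 ‖ R2 (parallel, both between nodes 0 and 1) = 1/(1/430 + 1/3600) = 384.1 Ω
  Rp2 = R3 ‖ R4 (parallel, both between nodes 0 and 3) = 1/(1/22000 + 1/75000) = 17010 Ω
  Rs1 = Rp1 + Rp2 (series, joined only at node 0) = 384.1 + 17010 = 17390 Ω
  Rp3 = R5 ‖ Rs1 (parallel, both between nodes 1 and 3) = 1/(1/56 + 1/17390) = 55.82 Ω
R_th = 55.82 Ω

Final answer: V_th = 0.003469 V, R_th = 55.82 Ω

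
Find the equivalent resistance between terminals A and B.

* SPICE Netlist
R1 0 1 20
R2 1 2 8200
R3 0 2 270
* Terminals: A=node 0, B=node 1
Reduce the network between node 0 (A) and node 1 (B) by series/parallel combination:
  Rs1 = R3 + R2 (series, joined only at node 2) = 270 + 8200 = 8470 Ω
  Rp1 = R1 ‖ Rs1 (parallel, both between nodes 0 and 1) = 1/(1/20 + 1/8470) = 19.95 Ω
R_eq = 19.95 Ω

Final answer: 19.95 Ω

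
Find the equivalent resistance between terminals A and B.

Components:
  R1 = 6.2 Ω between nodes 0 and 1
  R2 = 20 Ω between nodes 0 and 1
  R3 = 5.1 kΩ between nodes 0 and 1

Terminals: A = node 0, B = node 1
Reduce the network between node 0 (A) and node 1 (B) by series/parallel combination:
  Rp1 = R1 ‖ R2 ‖ R3 (parallel, all between nodes 0 and 1) = 1/(1/6.2 + 1/20 + 1/5100) = 4.728 Ω
R_eq = 4.728 Ω

Final answer: 4.728 Ω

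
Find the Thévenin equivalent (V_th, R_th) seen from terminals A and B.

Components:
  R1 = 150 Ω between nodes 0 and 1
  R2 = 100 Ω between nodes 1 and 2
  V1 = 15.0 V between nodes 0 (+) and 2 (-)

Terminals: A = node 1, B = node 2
Step 1 — V_th is the open-circuit voltage V_A - V_B (nothing connected across the terminals).
Nodal analysis, taking node 2 as the 0 V reference.
Source V1 fixes V_0 = 15 V.
KCL at each unknown node (sum of currents leaving = 0; resistances in Ω):
  Node 1: (V_1 - 15)/150 + (V_1 - 0)/100 = 0
Collecting terms: 0.01667 × V_1 = 0.1  =>  V_1 = 6 V
V_th = V_1 - V_2 = 6 - 0 = 6 V
Step 2 — R_th: zero the source — replace V1 by a short circuit (node 2 merges into node 0) — and find the resistance seen between A (node 1) and B (node 0).
Reduce the network between node 1 (A) and node 0 (B) by series/parallel combination:
  Rp1 = R1 ‖ R2 (parallel, both between nodes 0 and 1) = 1/(1/150 + 1/100) = 60 Ω
R_th = 60 Ω

Final answer: V_th = 6 V, R_th = 60 Ω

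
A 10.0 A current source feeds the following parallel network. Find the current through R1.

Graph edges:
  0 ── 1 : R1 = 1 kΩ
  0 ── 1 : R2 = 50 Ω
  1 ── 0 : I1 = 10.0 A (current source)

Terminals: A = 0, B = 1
All resistors sit directly between nodes 0 and 1, so they are in parallel and share one voltage V; the full source current 10 A splits among them.
1/R_par = 1/1000 + 1/50 = 0.021 S  =>  R_par = 47.62 Ω
V = I × R_par = 10 × 47.62 = 476.2 V
I_R1 = V/R1 = 476.2/1000 = 0.4762 A

Final answer: 0.4762 A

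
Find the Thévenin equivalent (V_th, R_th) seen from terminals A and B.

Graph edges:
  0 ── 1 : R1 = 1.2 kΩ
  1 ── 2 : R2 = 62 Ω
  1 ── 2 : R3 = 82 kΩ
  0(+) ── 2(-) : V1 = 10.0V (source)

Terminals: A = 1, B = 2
Step 1 — V_th is the open-circuit voltage V_A - V_B (nothing connected across the terminals).
Nodal analysis, taking node 2 as the 0 V reference.
Source V1 fixes V_0 = 10 V.
KCL at each unknown node (sum of currents leaving = 0; resistances in Ω):
  Node 1: (V_1 - 10)/1200 + (V_1 - 0)/62 + (V_1 - 0)/82000 = 0
Collecting terms: 0.01697 × V_1 = 0.008333  =>  V_1 = 0.4909 V
V_th = V_1 - V_2 = 0.4909 - 0 = 0.4909 V
Step 2 — R_th: zero the source — replace V1 by a short circuit (node 2 merges into node 0) — and find the resistance seen between A (node 1) and B (node 0).
Reduce the network between node 1 (A) and node 0 (B) by series/parallel combination:
  Rp1 = R1 ‖ R2 ‖ R3 (parallel, all between nodes 0 and 1) = 1/(1/1200 + 1/62 + 1/82000) = 58.91 Ω
R_th = 58.91 Ω

Final answer: V_th = 0.4909 V, R_th = 58.91 Ω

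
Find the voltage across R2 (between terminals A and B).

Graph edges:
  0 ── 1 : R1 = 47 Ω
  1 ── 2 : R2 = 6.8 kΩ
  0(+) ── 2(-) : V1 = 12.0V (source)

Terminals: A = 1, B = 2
R1 and R2 are in series across V1 (node 0 → node 1 → node 2), and the output A–B is taken across R2, so this is a voltage divider.
Series current: I = V1/(R1 + R2) = 12/(47 + 6800) = 12/6847 = 0.001753 A
V_R2 = I × R2 = V1 × R2/(R1 + R2) = 12 × 6800/6847 = 11.92 V

Final answer: 11.92 V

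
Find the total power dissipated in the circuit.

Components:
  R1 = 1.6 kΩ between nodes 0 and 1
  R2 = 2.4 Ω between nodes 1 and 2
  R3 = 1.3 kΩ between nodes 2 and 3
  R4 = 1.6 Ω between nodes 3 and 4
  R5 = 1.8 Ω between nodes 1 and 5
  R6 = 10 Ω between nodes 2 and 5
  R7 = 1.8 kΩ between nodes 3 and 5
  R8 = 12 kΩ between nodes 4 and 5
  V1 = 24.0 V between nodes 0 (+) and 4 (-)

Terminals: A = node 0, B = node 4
Nodal analysis, taking node 4 as the 0 V reference.
Source V1 fixes V_0 = 24 V.
KCL at each unknown node (sum of currents leaving = 0; resistances in Ω):
  Node 1: (V_1 - 24)/1600 + (V_1 - V_2)/2.4 + (V_1 - V_5)/1.8 = 0
  Node 2: (V_2 - V_1)/2.4 + (V_2 - V_3)/1300 + (V_2 - V_5)/10 = 0
  Node 3: (V_3 - V_2)/1300 + (V_3 - 0)/1.6 + (V_3 - V_5)/1800 = 0
  Node 5: (V_5 - V_1)/1.8 + (V_5 - V_2)/10 + (V_5 - V_3)/1800 + (V_5 - 0)/12000 = 0
Collecting terms (coefficients in siemens):
  0.9728·V_1 - 0.4167·V_2 - 0.5556·V_5 = 0.015
  0.5174·V_2 - 0.4167·V_1 - 0.0007692·V_3 - 0.1·V_5 = 0
  0.6263·V_3 - 0.0007692·V_2 - 0.0005556·V_5 = 0
  0.6562·V_5 - 0.5556·V_1 - 0.1·V_2 - 0.0005556·V_3 = 0
Solving these 4 simultaneous equations (Gaussian elimination) gives:
  V_1 = 7.396 V, V_2 = 7.383 V, V_3 = 0.01562 V, V_5 = 7.387 V
Power in each resistor, P = (ΔV)²/R:
  P_R1 = (24 - 7.396)²/1600 = 0.1723 W
  P_R2 = (7.396 - 7.383)²/2.4 = 0.00006758 W
  P_R3 = (7.383 - 0.01562)²/1300 = 0.04175 W
  P_R4 = (0.01562 - 0)²/1.6 = 0.0001525 W
  P_R5 = (7.396 - 7.387)²/1.8 = 0.00004629 W
  P_R6 = (7.383 - 7.387)²/10 = 0.000001301 W
  P_R7 = (0.01562 - 7.387)²/1800 = 0.03018 W
  P_R8 = (0 - 7.387)²/12000 = 0.004547 W
P_total = P_R1 + P_R2 + P_R3 + P_R4 + P_R5 + P_R6 + P_R7 + P_R8 = 0.2491 W

Final answer: 0.2491 W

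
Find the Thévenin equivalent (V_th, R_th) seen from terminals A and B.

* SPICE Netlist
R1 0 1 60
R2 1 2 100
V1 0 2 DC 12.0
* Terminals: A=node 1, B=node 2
Step 1 — V_th is the open-circuit voltage V_A - V_B (nothing connected across the terminals).
Nodal analysis, taking node 2 as the 0 V reference.
Source V1 fixes V_0 = 12 V.
KCL at each unknown node (sum of currents leaving = 0; resistances in Ω):
  Node 1: (V_1 - 12)/60 + (V_1 - 0)/100 = 0
Collecting terms: 0.02667 × V_1 = 0.2  =>  V_1 = 7.5 V
V_th = V_1 - V_2 = 7.5 - 0 = 7.5 V
Step 2 — R_th: zero the source — replace V1 by a short circuit (node 2 merges into node 0) — and find the resistance seen between A (node 1) and B (node 0).
Reduce the network between node 1 (A) and node 0 (B) by series/parallel combination:
  Rp1 = R1 ‖ R2 (parallel, both between nodes 0 and 1) = 1/(1/60 + 1/100) = 37.5 Ω
R_th = 37.5 Ω

Final answer: V_th = 7.5 V, R_th = 37.5 Ω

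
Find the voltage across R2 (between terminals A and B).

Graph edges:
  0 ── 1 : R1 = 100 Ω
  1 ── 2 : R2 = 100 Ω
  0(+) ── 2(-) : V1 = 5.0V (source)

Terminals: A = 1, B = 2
R1 and R2 are in series across V1 (node 0 → node 1 → node 2), and the output A–B is taken across R2, so this is a voltage divider.
Series current: I = V1/(R1 + R2) = 5/(100 + 100) = 5/200 = 0.025 A
V_R2 = I × R2 = V1 × R2/(R1 + R2) = 5 × 100/200 = 2.5 V

Final answer: 2.5 V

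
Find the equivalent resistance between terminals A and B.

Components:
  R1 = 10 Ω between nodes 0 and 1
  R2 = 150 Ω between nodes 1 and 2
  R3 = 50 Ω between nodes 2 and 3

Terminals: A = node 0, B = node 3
Reduce the network between node 0 (A) and node 3 (B) by series/parallel combination:
  Rs1 = R1 + R2 (series, joined only at node 1) = 10 + 150 = 160 Ω
  Rs2 = R3 + Rs1 (series, joined only at node 2) = 50 + 160 = 210 Ω
R_eq = 210 Ω

Final answer: 210 Ω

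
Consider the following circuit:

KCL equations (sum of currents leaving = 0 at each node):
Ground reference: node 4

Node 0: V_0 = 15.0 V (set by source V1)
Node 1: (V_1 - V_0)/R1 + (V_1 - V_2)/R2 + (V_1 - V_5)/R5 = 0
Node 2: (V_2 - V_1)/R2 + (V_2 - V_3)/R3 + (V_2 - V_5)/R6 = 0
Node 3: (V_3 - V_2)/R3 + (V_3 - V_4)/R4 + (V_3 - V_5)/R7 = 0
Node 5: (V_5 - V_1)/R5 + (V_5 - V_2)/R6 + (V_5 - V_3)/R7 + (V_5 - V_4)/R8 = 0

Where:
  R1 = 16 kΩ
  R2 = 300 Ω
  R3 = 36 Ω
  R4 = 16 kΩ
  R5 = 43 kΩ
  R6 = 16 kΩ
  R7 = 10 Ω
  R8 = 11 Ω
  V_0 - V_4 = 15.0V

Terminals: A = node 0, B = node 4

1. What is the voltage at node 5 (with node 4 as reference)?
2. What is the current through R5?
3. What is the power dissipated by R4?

Nodal analysis, taking node 4 as the 0 V reference.
Source V1 fixes V_0 = 15 V.
KCL at each unknown node (sum of currents leaving = 0; resistances in Ω):
  Node 1: (V_1 - 15)/16000 + (V_1 - V_2)/300 + (V_1 - V_5)/43000 = 0
  Node 2: (V_2 - V_1)/300 + (V_2 - V_3)/36 + (V_2 - V_5)/16000 = 0
  Node 3: (V_3 - V_2)/36 + (V_3 - 0)/16000 + (V_3 - V_5)/10 = 0
  Node 5: (V_5 - V_1)/43000 + (V_5 - V_2)/16000 + (V_5 - V_3)/10 + (V_5 - 0)/11 = 0
Collecting terms (coefficients in siemens):
  0.003419·V_1 - 0.003333·V_2 - 0.00002326·V_5 = 0.0009375
  0.03117·V_2 - 0.003333·V_1 - 0.02778·V_3 - 0.0000625·V_5 = 0
  0.1278·V_3 - 0.02778·V_2 - 0.1·V_5 = 0
  0.191·V_5 - 0.00002326·V_1 - 0.0000625·V_2 - 0.1·V_3 = 0
Solving these 4 simultaneous equations (Gaussian elimination) gives:
  V_1 = 0.3248 V, V_2 = 0.0518 V, V_3 = 0.01914 V, V_5 = 0.01008 V
Part 1:
  Read off the nodal solution: V_5 = 0.01008 V
Part 2:
  I_R5 = (V_1 - V_5)/R5 = (0.3248 - 0.01008)/43000 = 0.000007318 A
  Magnitude: I_R5 = 0.000007318 A
Part 3:
  I_R4 = (V_3 - V_4)/R4 = (0.01914 - 0)/16000 = 0.000001196 A
  P_R4 = I_R4² × R4 = (0.000001196)² × 16000 = 0.00000002289 W

Final answers:
1. V_5 = 0.01008 V
2. I_R5 = 7.318e-06 A
3. P_R4 = 2.289e-08 W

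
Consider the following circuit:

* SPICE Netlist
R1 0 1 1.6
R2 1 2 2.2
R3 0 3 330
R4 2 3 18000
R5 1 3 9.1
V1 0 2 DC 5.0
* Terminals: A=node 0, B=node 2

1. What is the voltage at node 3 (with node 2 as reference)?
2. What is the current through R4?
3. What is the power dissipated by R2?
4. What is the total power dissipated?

Nodal analysis, taking node 2 as the 0 V reference.
Source V1 fixes V_0 = 5 V.
KCL at each unknown node (sum of currents leaving = 0; resistances in Ω):
  Node 1: (V_1 - 5)/1.6 + (V_1 - 0)/2.2 + (V_1 - V_3)/9.1 = 0
  Node 3: (V_3 - 5)/330 + (V_3 - 0)/18000 + (V_3 - V_1)/9.1 = 0
Collecting terms (coefficients in siemens):
  1.189·V_1 - 0.1099·V_3 = 3.125
  0.113·V_3 - 0.1099·V_1 = 0.01515
Determinant D = (1.189)(0.113) - (-0.1099)(-0.1099) = 0.1223
V_1 = [(3.125)(0.113) - (-0.1099)(0.01515)]/D = 2.9 V
V_3 = [(1.189)(0.01515) - (3.125)(-0.1099)]/D = 2.955 V
Part 1:
  Read off the nodal solution: V_3 = 2.955 V
Part 2:
  I_R4 = (V_2 - V_3)/R4 = (0 - 2.955)/18000 = -0.0001642 A
  Magnitude: I_R4 = 0.0001642 A
Part 3:
  I_R2 = (V_1 - V_2)/R2 = (2.9 - 0)/2.2 = 1.318 A
  P_R2 = I_R2² × R2 = (1.318)² × 2.2 = 3.824 W
Part 4:
  Power in each resistor, P = (ΔV)²/R:
    P_R1 = (5 - 2.9)²/1.6 = 2.755 W
    P_R2 = (2.9 - 0)²/2.2 = 3.824 W
    P_R3 = (5 - 2.955)²/330 = 0.01267 W
    P_R4 = (0 - 2.955)²/18000 = 0.0004852 W
    P_R5 = (2.9 - 2.955)²/9.1 = 0.0003311 W
  P_total = P_R1 + P_R2 + P_R3 + P_R4 + P_R5 = 6.592 W

Final answers:
1. V_3 = 2.955 V
2. I_R4 = 0.0001642 A
3. P_R2 = 3.824 W
4. P_total = 6.592 W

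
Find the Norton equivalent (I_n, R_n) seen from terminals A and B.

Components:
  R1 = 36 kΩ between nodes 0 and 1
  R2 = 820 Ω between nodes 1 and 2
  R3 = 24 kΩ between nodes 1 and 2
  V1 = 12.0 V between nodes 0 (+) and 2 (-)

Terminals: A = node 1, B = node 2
Find the Thévenin equivalent first; then I_n = V_th/R_th and R_n = R_th.
Step 1 — V_th is the open-circuit voltage V_A - V_B (nothing connected across the terminals).
Nodal analysis, taking node 2 as the 0 V reference.
Source V1 fixes V_0 = 12 V.
KCL at each unknown node (sum of currents leaving = 0; resistances in Ω):
  Node 1: (V_1 - 12)/36000 + (V_1 - 0)/820 + (V_1 - 0)/24000 = 0
Collecting terms: 0.001289 × V_1 = 0.0003333  =>  V_1 = 0.2586 V
V_th = V_1 - V_2 = 0.2586 - 0 = 0.2586 V
Step 2 — R_th: zero the source — replace V1 by a short circuit (node 2 merges into node 0) — and find the resistance seen between A (node 1) and B (node 0).
Reduce the network between node 1 (A) and node 0 (B) by series/parallel combination:
  Rp1 = R1 ‖ R2 ‖ R3 (parallel, all between nodes 0 and 1) = 1/(1/36000 + 1/820 + 1/24000) = 775.8 Ω
R_th = 775.8 Ω
I_n = V_th/R_th = 0.2586/775.8 = 0.0003333 A, and R_n = R_th = 775.8 Ω

Final answer: I_n = 0.0003333 A, R_n = 775.8 Ω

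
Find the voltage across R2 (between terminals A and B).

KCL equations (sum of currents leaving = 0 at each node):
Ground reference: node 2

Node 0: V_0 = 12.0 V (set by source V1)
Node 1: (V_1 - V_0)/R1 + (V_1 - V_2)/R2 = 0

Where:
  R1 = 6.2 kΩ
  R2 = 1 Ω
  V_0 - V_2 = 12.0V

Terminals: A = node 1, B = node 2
R1 and R2 are in series across V1 (node 0 → node 1 → node 2), and the output A–B is taken across R2, so this is a voltage divider.
Series current: I = V1/(R1 + R2) = 12/(6200 + 1) = 12/6201 = 0.001935 A
V_R2 = I × R2 = V1 × R2/(R1 + R2) = 12 × 1/6201 = 0.001935 V

Final answer: 0.001935 V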